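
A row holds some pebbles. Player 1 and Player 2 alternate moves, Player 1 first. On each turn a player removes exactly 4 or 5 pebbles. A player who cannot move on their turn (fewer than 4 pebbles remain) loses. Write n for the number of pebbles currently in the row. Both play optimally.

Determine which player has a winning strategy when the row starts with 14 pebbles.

Use the standard recursion: the mover loses at a terminal position; elsewhere, the mover wins exactly when some move hands the opponent an L position.
n=0: no move → L
n=1: no move → L
n=2: no move → L
n=3: no move → L
n=4: can move to 0, which is L ⇒ W
n=5: can move to 1, which is L ⇒ W
n=6: can move to 2, which is L ⇒ W
n=7: can move to 3, which is L ⇒ W
n=8: can move to 3, which is L ⇒ W
n=9: moves to 5(W), 4(W); every one is W ⇒ L
n=10: moves to 6(W), 5(W); every one is W ⇒ L
n=11: moves to 7(W), 6(W); every one is W ⇒ L
n=12: moves to 8(W), 7(W); every one is W ⇒ L
n=13: can move to 9, which is L ⇒ W
n=14: can move to 10, which is L ⇒ W
From 14 Player 1 can remove 4, leaving 10, reaching an L position.

Player 1 wins.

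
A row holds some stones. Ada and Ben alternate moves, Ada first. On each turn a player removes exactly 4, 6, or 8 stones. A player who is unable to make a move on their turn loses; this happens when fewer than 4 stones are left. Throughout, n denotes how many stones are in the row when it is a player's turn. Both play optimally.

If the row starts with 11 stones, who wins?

Positions with no move are L. A position that does have a move is losing for the player to move precisely when every available move leads to a winning position for the opponent. Fill in the labels:
n=0: no move → L
n=1: no move → L
n=2: no move → L
n=3: no move → L
n=4: W (go to 0, an L position)
n=5: W (go to 1, an L position)
n=6: W (go to 2, an L position)
n=7: W (go to 3, an L position)
n=8: W (go to 2, an L position)
n=9: W (go to 3, an L position)
n=10: W (go to 2, an L position)
n=11: W (go to 3, an L position)
The starting position 11 is W: Ada should remove 8, leaving 3, handing over an L position.

Ada wins.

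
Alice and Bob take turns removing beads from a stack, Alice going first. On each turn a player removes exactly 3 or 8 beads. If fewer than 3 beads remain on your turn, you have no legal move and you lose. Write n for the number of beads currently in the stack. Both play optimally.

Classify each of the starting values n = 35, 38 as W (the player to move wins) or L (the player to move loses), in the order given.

Positions with no move are L. A position that does have a move is losing for the player to move precisely when every available move leads to a winning position for the opponent. Fill in the labels:
n=0: no move → L
n=1: no move → L
n=2: no move → L
n=3: reaches L-position 0 → W
n=4: reaches L-position 1 → W
n=5: reaches L-position 2 → W
n=6: only reaches 3(W), which is W → L
n=7: only reaches 4(W), which is W → L
n=8: reaches L-position 0 → W
n=9: reaches L-position 6 → W
n=10: reaches L-position 7 → W
n=11: only reaches 8(W), 3(W), all W → L
n=12: only reaches 9(W), 4(W), all W → L
n=13: only reaches 10(W), 5(W), all W → L
n=14: reaches L-position 11 → W
n=15: reaches L-position 12 → W
n=16: reaches L-position 13 → W
n=17: only reaches 14(W), 9(W), all W → L
n=18: only reaches 15(W), 10(W), all W → L
n=19: reaches L-position 11 → W
n=20: reaches L-position 17 → W
n=21: reaches L-position 18 → W
n=22: only reaches 19(W), 14(W), all W → L
n=23: only reaches 20(W), 15(W), all W → L
n=24: only reaches 21(W), 16(W), all W → L
n=25: reaches L-position 22 → W
n=26: reaches L-position 23 → W
n=27: reaches L-position 24 → W
n=28: only reaches 25(W), 20(W), all W → L
n=29: only reaches 26(W), 21(W), all W → L
n=30: reaches L-position 22 → W
n=31: reaches L-position 28 → W
n=32: reaches L-position 29 → W
n=33: only reaches 30(W), 25(W), all W → L
n=34: only reaches 31(W), 26(W), all W → L
n=35: only reaches 32(W), 27(W), all W → L
n=36: reaches L-position 33 → W
n=37: reaches L-position 34 → W
n=38: reaches L-position 35 → W

35: L, 38: W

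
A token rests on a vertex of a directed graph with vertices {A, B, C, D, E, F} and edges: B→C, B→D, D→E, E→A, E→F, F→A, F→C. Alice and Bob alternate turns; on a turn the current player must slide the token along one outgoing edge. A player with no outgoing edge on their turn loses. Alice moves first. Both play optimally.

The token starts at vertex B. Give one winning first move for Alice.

Positions with no move are L. A position that does have a move is losing for the player to move precisely when every available move leads to a winning position for the opponent. Fill in the labels:
Every edge goes from a vertex to one that appears earlier in the order C, A, F, E, D, B, so processing vertices in that order labels each vertex after all of its successors.
C: no outgoing edge → L
A: no outgoing edge → L
F: →A(L), so W
E: →A(L), so W
D: →E(W) only, which is W, so L
B: →D(L), so W
From B, the L positions reachable in one move are: D, C. Any move reaching one of these is winning.

Move to D.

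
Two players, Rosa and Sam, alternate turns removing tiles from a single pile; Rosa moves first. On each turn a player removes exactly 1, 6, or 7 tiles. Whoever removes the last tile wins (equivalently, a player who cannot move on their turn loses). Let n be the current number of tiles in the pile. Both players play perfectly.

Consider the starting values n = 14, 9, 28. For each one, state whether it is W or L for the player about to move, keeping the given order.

Classify positions by backward induction: terminal positions (no move available) are L. From any other position, the mover wins iff some move reaches an L.
n=0: no move → L
n=1: reaches L-position 0 → W
n=2: only reaches 1(W), which is W → L
n=3: reaches L-position 2 → W
n=4: only reaches 3(W), which is W → L
n=5: reaches L-position 4 → W
n=6: reaches L-position 0 → W
n=7: reaches L-position 0 → W
n=8: reaches L-position 2 → W
n=9: reaches L-position 2 → W
n=10: reaches L-position 4 → W
n=11: reaches L-position 4 → W
n=12: only reaches 11(W), 6(W), 5(W), all W → L
n=13: reaches L-position 12 → W
n=14: only reaches 13(W), 8(W), 7(W), all W → L
n=15: reaches L-position 14 → W
n=16: only reaches 15(W), 10(W), 9(W), all W → L
n=17: reaches L-position 16 → W
n=18: reaches L-position 12 → W
n=19: reaches L-position 12 → W
n=20: reaches L-position 14 → W
n=21: reaches L-position 14 → W
n=22: reaches L-position 16 → W
n=23: reaches L-position 16 → W
n=24: only reaches 23(W), 18(W), 17(W), all W → L
n=25: reaches L-position 24 → W
n=26: only reaches 25(W), 20(W), 19(W), all W → L
n=27: reaches L-position 26 → W
n=28: only reaches 27(W), 22(W), 21(W), all W → L

14: L, 9: W, 28: L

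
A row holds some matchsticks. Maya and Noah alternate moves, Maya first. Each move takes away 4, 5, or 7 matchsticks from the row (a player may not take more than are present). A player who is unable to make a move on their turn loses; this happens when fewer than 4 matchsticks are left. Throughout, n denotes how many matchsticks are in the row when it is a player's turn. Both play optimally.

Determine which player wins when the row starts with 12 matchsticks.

Work bottom-up. With no move the player to move loses. Otherwise the position is W if at least one move leads to an L position for the opponent, and L if every move leads to a W.
n=0: no move → L
n=1: no move → L
n=2: no move → L
n=3: no move → L
n=4: W (go to 0, an L position)
n=5: W (go to 1, an L position)
n=6: W (go to 2, an L position)
n=7: W (go to 3, an L position)
n=8: W (go to 3, an L position)
n=9: W (go to 2, an L position)
n=10: W (go to 3, an L position)
n=11: L (options 7(W), 6(W), 4(W) are all W)
n=12: L (options 8(W), 7(W), 5(W) are all W)
Every move from 12 reaches a W position, so the mover loses.

Noah wins.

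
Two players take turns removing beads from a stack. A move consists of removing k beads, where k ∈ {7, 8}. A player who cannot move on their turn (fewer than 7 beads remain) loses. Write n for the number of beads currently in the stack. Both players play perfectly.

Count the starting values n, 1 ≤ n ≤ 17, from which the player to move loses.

9

Use the standard recursion: the mover loses at a terminal position; elsewhere, the mover wins exactly when some move hands the opponent an L position.
n=0: no move → L
n=1: no move → L
n=2: no move → L
n=3: no move → L
n=4: no move → L
n=5: no move → L
n=6: no move → L
n=7: →0(L), so W
n=8: →1(L), so W
n=9: →2(L), so W
n=10: →3(L), so W
n=11: →4(L), so W
n=12: →5(L), so W
n=13: →6(L), so W
n=14: →6(L), so W
n=15: →8(W), 7(W) — all W, so L
n=16: →9(W), 8(W) — all W, so L
n=17: →10(W), 9(W) — all W, so L
L entries with 1 ≤ n ≤ 17 (n=0 is outside the asked range and is not counted): n = 1, 2, 3, 4, 5, 6, 15, 16, 17; that makes 9.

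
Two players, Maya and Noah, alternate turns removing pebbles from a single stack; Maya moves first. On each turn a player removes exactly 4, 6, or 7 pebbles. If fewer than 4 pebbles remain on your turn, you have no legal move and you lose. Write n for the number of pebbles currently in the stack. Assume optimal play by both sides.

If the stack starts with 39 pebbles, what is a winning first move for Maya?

Remove 4, leaving 35.

Classify positions by backward induction: terminal positions (no move available) are L. From any other position, the mover wins iff some move reaches an L.
n=0: no move → L
n=1: no move → L
n=2: no move → L
n=3: no move → L
n=4: can move to 0, which is L ⇒ W
n=5: can move to 1, which is L ⇒ W
n=6: can move to 2, which is L ⇒ W
n=7: can move to 3, which is L ⇒ W
n=8: can move to 2, which is L ⇒ W
n=9: can move to 3, which is L ⇒ W
n=10: can move to 3, which is L ⇒ W
n=11: moves to 7(W), 5(W), 4(W); every one is W ⇒ L
n=12: moves to 8(W), 6(W), 5(W); every one is W ⇒ L
n=13: moves to 9(W), 7(W), 6(W); every one is W ⇒ L
n=14: moves to 10(W), 8(W), 7(W); every one is W ⇒ L
n=15: can move to 11, which is L ⇒ W
n=16: can move to 12, which is L ⇒ W
n=17: can move to 13, which is L ⇒ W
n=18: can move to 14, which is L ⇒ W
n=19: can move to 13, which is L ⇒ W
n=20: can move to 14, which is L ⇒ W
n=21: can move to 14, which is L ⇒ W
n=22: moves to 18(W), 16(W), 15(W); every one is W ⇒ L
n=23: moves to 19(W), 17(W), 16(W); every one is W ⇒ L
n=24: moves to 20(W), 18(W), 17(W); every one is W ⇒ L
n=25: moves to 21(W), 19(W), 18(W); every one is W ⇒ L
n=26: can move to 22, which is L ⇒ W
n=27: can move to 23, which is L ⇒ W
n=28: can move to 24, which is L ⇒ W
n=29: can move to 25, which is L ⇒ W
n=30: can move to 24, which is L ⇒ W
n=31: can move to 25, which is L ⇒ W
n=32: can move to 25, which is L ⇒ W
n=33: moves to 29(W), 27(W), 26(W); every one is W ⇒ L
n=34: moves to 30(W), 28(W), 27(W); every one is W ⇒ L
n=35: moves to 31(W), 29(W), 28(W); every one is W ⇒ L
n=36: moves to 32(W), 30(W), 29(W); every one is W ⇒ L
n=37: can move to 33, which is L ⇒ W
n=38: can move to 34, which is L ⇒ W
n=39: can move to 35, which is L ⇒ W
From 39, the L positions reachable in one move are: 35, 33. Any move reaching one of these is winning.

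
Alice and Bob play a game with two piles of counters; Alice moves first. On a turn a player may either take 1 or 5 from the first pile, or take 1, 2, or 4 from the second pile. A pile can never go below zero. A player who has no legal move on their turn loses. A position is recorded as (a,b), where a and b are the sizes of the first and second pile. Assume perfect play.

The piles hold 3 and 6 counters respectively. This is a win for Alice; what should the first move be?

Use the standard recursion: the mover loses at a terminal position; elsewhere, the mover wins exactly when some move hands the opponent an L position.
No move ever increases a pile, so every position that can arise here has a ≤ 3 and b ≤ 6; it is enough to label the cells with 0 ≤ a ≤ 3 and 0 ≤ b ≤ 6.
Every move lowers a or b (never raises either), so fill the grid row by row in increasing a, and left to right within a row: each cell's successors are then already labelled.
      b=0  b=1  b=2  b=3  b=4  b=5  b=6
a=0:    L    W    W    L    W    W    L
a=1:    W    L    W    W    L    W    W
a=2:    L    W    W    L    W    W    L
a=3:    W    L    W    W    L    W    W
Cells with no legal move (terminal, hence L): (0,0).
The remaining L cells, each justified by listing all of its moves:
(0,3): L (options (0,2)(W), (0,1)(W) are all W)
(0,6): L (options (0,5)(W), (0,4)(W), (0,2)(W) are all W)
(1,1): L (options (0,1)(W), (1,0)(W) are all W)
(1,4): L (options (0,4)(W), (1,3)(W), (1,2)(W), (1,0)(W) are all W)
(2,0): L (sole option (1,0)(W) is W)
(2,3): L (options (1,3)(W), (2,2)(W), (2,1)(W) are all W)
(2,6): L (options (1,6)(W), (2,5)(W), (2,4)(W), (2,2)(W) are all W)
(3,1): L (options (2,1)(W), (3,0)(W) are all W)
(3,4): L (options (2,4)(W), (3,3)(W), (3,2)(W), (3,0)(W) are all W)
Every other cell has at least one move into one of the L cells above, so it is W.
From (3,6), the L positions reachable in one move are: (2,6), (3,4). Any move reaching one of these is winning.

Move to (2,6).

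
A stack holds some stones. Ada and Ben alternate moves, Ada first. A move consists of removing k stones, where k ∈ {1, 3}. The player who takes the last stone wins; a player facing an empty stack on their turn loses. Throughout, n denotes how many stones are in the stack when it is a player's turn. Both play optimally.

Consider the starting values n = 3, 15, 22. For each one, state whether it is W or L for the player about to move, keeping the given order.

Label each position W (a win for the player to move) or L (a loss). A position with no legal move is L; any other position is W exactly when some move reaches an L, and L when every move reaches a W.
n=0: no move → L
n=1: W (go to 0, an L position)
n=2: L (sole option 1(W) is W)
n=3: W (go to 2, an L position)
n=4: L (options 3(W), 1(W) are all W)
n=5: W (go to 4, an L position)
n=6: L (options 5(W), 3(W) are all W)
n=7: W (go to 6, an L position)
n=8: L (options 7(W), 5(W) are all W)
n=9: W (go to 8, an L position)
n=10: L (options 9(W), 7(W) are all W)
n=11: W (go to 10, an L position)
n=12: L (options 11(W), 9(W) are all W)
n=13: W (go to 12, an L position)
n=14: L (options 13(W), 11(W) are all W)
n=15: W (go to 14, an L position)
n=16: L (options 15(W), 13(W) are all W)
n=17: W (go to 16, an L position)
n=18: L (options 17(W), 15(W) are all W)
n=19: W (go to 18, an L position)
n=20: L (options 19(W), 17(W) are all W)
n=21: W (go to 20, an L position)
n=22: L (options 21(W), 19(W) are all W)

3: W, 15: W, 22: L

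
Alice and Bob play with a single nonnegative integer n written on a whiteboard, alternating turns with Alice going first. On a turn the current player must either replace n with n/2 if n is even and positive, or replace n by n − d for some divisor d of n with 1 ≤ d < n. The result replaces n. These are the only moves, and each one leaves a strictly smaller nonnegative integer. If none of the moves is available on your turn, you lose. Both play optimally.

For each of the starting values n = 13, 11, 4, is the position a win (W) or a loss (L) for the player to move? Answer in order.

13: L, 11: L, 4: W

Classify positions by backward induction: terminal positions (no move available) are L. From any other position, the mover wins iff some move reaches an L.
n=0: no move → L
n=1: no move → L
n=2: →1(L), so W
n=3: →2(W) only, which is W, so L
n=4: →3(L), so W
n=5: →4(W) only, which is W, so L
n=6: →3(L), so W
n=7: →6(W) only, which is W, so L
n=8: →7(L), so W
n=9: →6(W), 8(W) — all W, so L
n=10: →5(L), so W
n=11: →10(W) only, which is W, so L
n=12: →9(L), so W
n=13: →12(W) only, which is W, so L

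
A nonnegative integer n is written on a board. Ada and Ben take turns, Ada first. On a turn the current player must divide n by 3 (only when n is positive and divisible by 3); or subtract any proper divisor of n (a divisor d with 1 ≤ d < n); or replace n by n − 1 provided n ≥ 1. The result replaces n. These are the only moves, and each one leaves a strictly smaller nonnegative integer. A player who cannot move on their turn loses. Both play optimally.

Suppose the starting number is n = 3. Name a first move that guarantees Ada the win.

Work bottom-up. With no move the player to move loses. Otherwise the position is W if at least one move leads to an L position for the opponent, and L if every move leads to a W.
n=0: no move → L
n=1: W (go to 0, an L position)
n=2: L (sole option 1(W) is W)
n=3: W (go to 2, an L position)
From 3, the L positions reachable in one move are: 2.

Move to 2.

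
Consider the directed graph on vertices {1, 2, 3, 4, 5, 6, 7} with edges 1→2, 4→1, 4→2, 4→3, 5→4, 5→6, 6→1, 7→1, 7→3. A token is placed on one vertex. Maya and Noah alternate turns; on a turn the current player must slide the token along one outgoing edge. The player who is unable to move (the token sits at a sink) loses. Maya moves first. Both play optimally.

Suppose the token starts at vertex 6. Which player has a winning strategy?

Noah wins.

Label each position W (a win for the player to move) or L (a loss). A position with no legal move is L; any other position is W exactly when some move reaches an L, and L when every move reaches a W.
Every edge goes from a vertex to one that appears earlier in the order 2, 3, 1, 4, 7, 6, 5, so processing vertices in that order labels each vertex after all of its successors.
2: no outgoing edge → L
3: no outgoing edge → L
1: can move to 2, which is L ⇒ W
4: can move to 3, which is L ⇒ W
7: can move to 3, which is L ⇒ W
6: the only move is to 1(W), a W ⇒ L
5: can move to 6, which is L ⇒ W
Every move from 6 reaches a W position, so the mover loses.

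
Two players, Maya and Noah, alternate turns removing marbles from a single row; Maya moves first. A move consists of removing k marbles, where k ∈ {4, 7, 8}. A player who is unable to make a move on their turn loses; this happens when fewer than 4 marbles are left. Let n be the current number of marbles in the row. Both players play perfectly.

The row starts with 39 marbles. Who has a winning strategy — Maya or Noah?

Noah wins.

Use the standard recursion: the mover loses at a terminal position; elsewhere, the mover wins exactly when some move hands the opponent an L position.
n=0: no move → L
n=1: no move → L
n=2: no move → L
n=3: no move → L
n=4: reaches L-position 0 → W
n=5: reaches L-position 1 → W
n=6: reaches L-position 2 → W
n=7: reaches L-position 3 → W
n=8: reaches L-position 1 → W
n=9: reaches L-position 2 → W
n=10: reaches L-position 3 → W
n=11: reaches L-position 3 → W
n=12: only reaches 8(W), 5(W), 4(W), all W → L
n=13: only reaches 9(W), 6(W), 5(W), all W → L
n=14: only reaches 10(W), 7(W), 6(W), all W → L
n=15: only reaches 11(W), 8(W), 7(W), all W → L
n=16: reaches L-position 12 → W
n=17: reaches L-position 13 → W
n=18: reaches L-position 14 → W
n=19: reaches L-position 15 → W
n=20: reaches L-position 13 → W
n=21: reaches L-position 14 → W
n=22: reaches L-position 15 → W
n=23: reaches L-position 15 → W
n=24: only reaches 20(W), 17(W), 16(W), all W → L
n=25: only reaches 21(W), 18(W), 17(W), all W → L
n=26: only reaches 22(W), 19(W), 18(W), all W → L
n=27: only reaches 23(W), 20(W), 19(W), all W → L
n=28: reaches L-position 24 → W
n=29: reaches L-position 25 → W
n=30: reaches L-position 26 → W
n=31: reaches L-position 27 → W
n=32: reaches L-position 25 → W
n=33: reaches L-position 26 → W
n=34: reaches L-position 27 → W
n=35: reaches L-position 27 → W
n=36: only reaches 32(W), 29(W), 28(W), all W → L
n=37: only reaches 33(W), 30(W), 29(W), all W → L
n=38: only reaches 34(W), 31(W), 30(W), all W → L
n=39: only reaches 35(W), 32(W), 31(W), all W → L
Every move from 39 reaches a W position, so the mover loses.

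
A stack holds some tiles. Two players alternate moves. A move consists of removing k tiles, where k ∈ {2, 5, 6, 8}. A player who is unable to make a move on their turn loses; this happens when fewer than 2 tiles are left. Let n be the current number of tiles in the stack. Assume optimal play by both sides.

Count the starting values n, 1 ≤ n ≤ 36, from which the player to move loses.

Build the W/L table. Terminal = L. A non-terminal position is W if it has a move to some L; otherwise it is L.
n=0: no move → L
n=1: no move → L
n=2: can move to 0, which is L ⇒ W
n=3: can move to 1, which is L ⇒ W
n=4: the only move is to 2(W), a W ⇒ L
n=5: can move to 0, which is L ⇒ W
n=6: can move to 4, which is L ⇒ W
n=7: can move to 1, which is L ⇒ W
n=8: can move to 0, which is L ⇒ W
n=9: can move to 4, which is L ⇒ W
n=10: can move to 4, which is L ⇒ W
n=11: moves to 9(W), 6(W), 5(W), 3(W); every one is W ⇒ L
n=12: can move to 4, which is L ⇒ W
n=13: can move to 11, which is L ⇒ W
n=14: moves to 12(W), 9(W), 8(W), 6(W); every one is W ⇒ L
n=15: moves to 13(W), 10(W), 9(W), 7(W); every one is W ⇒ L
n=16: can move to 14, which is L ⇒ W
n=17: can move to 15, which is L ⇒ W
n=18: moves to 16(W), 13(W), 12(W), 10(W); every one is W ⇒ L
n=19: can move to 14, which is L ⇒ W
n=20: can move to 18, which is L ⇒ W
n=21: can move to 15, which is L ⇒ W
n=22: can move to 14, which is L ⇒ W
n=23: can move to 18, which is L ⇒ W
n=24: can move to 18, which is L ⇒ W
n=25: moves to 23(W), 20(W), 19(W), 17(W); every one is W ⇒ L
n=26: can move to 18, which is L ⇒ W
n=27: can move to 25, which is L ⇒ W
n=28: moves to 26(W), 23(W), 22(W), 20(W); every one is W ⇒ L
n=29: moves to 27(W), 24(W), 23(W), 21(W); every one is W ⇒ L
n=30: can move to 28, which is L ⇒ W
n=31: can move to 29, which is L ⇒ W
n=32: moves to 30(W), 27(W), 26(W), 24(W); every one is W ⇒ L
n=33: can move to 28, which is L ⇒ W
n=34: can move to 32, which is L ⇒ W
n=35: can move to 29, which is L ⇒ W
n=36: can move to 28, which is L ⇒ W
L entries with 1 ≤ n ≤ 36 (n=0 is outside the asked range and is not counted): n = 1, 4, 11, 14, 15, 18, 25, 28, 29, 32; that makes 10.

10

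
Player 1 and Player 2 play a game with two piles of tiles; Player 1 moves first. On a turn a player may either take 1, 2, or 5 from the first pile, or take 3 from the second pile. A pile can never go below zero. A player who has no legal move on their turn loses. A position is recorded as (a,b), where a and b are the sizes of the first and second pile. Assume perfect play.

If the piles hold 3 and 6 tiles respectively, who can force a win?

Classify positions by backward induction: terminal positions (no move available) are L. From any other position, the mover wins iff some move reaches an L.
No move ever increases a pile, so every position that can arise here has a ≤ 3 and b ≤ 6; it is enough to label the cells with 0 ≤ a ≤ 3 and 0 ≤ b ≤ 6.
Every move lowers a or b (never raises either), so fill the grid row by row in increasing a, and left to right within a row: each cell's successors are then already labelled.
      b=0  b=1  b=2  b=3  b=4  b=5  b=6
a=0:    L    L    L    W    W    W    L
a=1:    W    W    W    L    L    L    W
a=2:    W    W    W    W    W    W    W
a=3:    L    L    L    W    W    W    L
Cells with no legal move (terminal, hence L): (0,0), (0,1), (0,2).
The remaining L cells, each justified by listing all of its moves:
(0,6): L (sole option (0,3)(W) is W)
(1,3): L (options (0,3)(W), (1,0)(W) are all W)
(1,4): L (options (0,4)(W), (1,1)(W) are all W)
(1,5): L (options (0,5)(W), (1,2)(W) are all W)
(3,0): L (options (2,0)(W), (1,0)(W) are all W)
(3,1): L (options (2,1)(W), (1,1)(W) are all W)
(3,2): L (options (2,2)(W), (1,2)(W) are all W)
(3,6): L (options (2,6)(W), (1,6)(W), (3,3)(W) are all W)
Every other cell has at least one move into one of the L cells above, so it is W.
The starting position (3,6) is L: whatever Player 1 does, the opponent receives a W position.

Player 2 wins.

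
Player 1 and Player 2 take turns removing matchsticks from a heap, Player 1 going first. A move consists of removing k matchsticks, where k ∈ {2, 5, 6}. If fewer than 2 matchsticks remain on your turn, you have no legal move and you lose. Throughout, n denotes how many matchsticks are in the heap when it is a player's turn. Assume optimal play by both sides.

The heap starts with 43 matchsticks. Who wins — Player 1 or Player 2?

Player 1 wins.

Classify positions by backward induction: terminal positions (no move available) are L. From any other position, the mover wins iff some move reaches an L.
n=0: no move → L
n=1: no move → L
n=2: →0(L), so W
n=3: →1(L), so W
n=4: →2(W) only, which is W, so L
n=5: →0(L), so W
n=6: →4(L), so W
n=7: →1(L), so W
n=8: →6(W), 3(W), 2(W) — all W, so L
n=9: →4(L), so W
n=10: →8(L), so W
n=11: →9(W), 6(W), 5(W) — all W, so L
n=12: →10(W), 7(W), 6(W) — all W, so L
n=13: →11(L), so W
n=14: →12(L), so W
n=15: →13(W), 10(W), 9(W) — all W, so L
n=16: →11(L), so W
n=17: →15(L), so W
n=18: →12(L), so W
n=19: →17(W), 14(W), 13(W) — all W, so L
n=20: →15(L), so W
n=21: →19(L), so W
n=22: →20(W), 17(W), 16(W) — all W, so L
n=23: →21(W), 18(W), 17(W) — all W, so L
n=24: →22(L), so W
n=25: →23(L), so W
n=26: →24(W), 21(W), 20(W) — all W, so L
n=27: →22(L), so W
n=28: →26(L), so W
n=29: →23(L), so W
n=30: →28(W), 25(W), 24(W) — all W, so L
n=31: →26(L), so W
n=32: →30(L), so W
n=33: →31(W), 28(W), 27(W) — all W, so L
n=34: →32(W), 29(W), 28(W) — all W, so L
n=35: →33(L), so W
n=36: →34(L), so W
n=37: →35(W), 32(W), 31(W) — all W, so L
n=38: →33(L), so W
n=39: →37(L), so W
n=40: →34(L), so W
n=41: →39(W), 36(W), 35(W) — all W, so L
n=42: →37(L), so W
n=43: →41(L), so W
From 43 Player 1 can remove 2, leaving 41, reaching an L position.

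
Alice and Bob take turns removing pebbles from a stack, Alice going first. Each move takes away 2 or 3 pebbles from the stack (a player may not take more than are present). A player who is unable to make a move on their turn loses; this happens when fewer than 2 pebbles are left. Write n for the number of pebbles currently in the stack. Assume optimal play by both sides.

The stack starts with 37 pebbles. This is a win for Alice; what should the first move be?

Compute win/loss labels from the base case upward. A position with no move is L. Any other position is W if it can reach an L in one move, else L.
n=0: no move → L
n=1: no move → L
n=2: W (go to 0, an L position)
n=3: W (go to 1, an L position)
n=4: W (go to 1, an L position)
n=5: L (options 3(W), 2(W) are all W)
n=6: L (options 4(W), 3(W) are all W)
n=7: W (go to 5, an L position)
n=8: W (go to 6, an L position)
n=9: W (go to 6, an L position)
n=10: L (options 8(W), 7(W) are all W)
n=11: L (options 9(W), 8(W) are all W)
n=12: W (go to 10, an L position)
n=13: W (go to 11, an L position)
n=14: W (go to 11, an L position)
n=15: L (options 13(W), 12(W) are all W)
n=16: L (options 14(W), 13(W) are all W)
n=17: W (go to 15, an L position)
n=18: W (go to 16, an L position)
n=19: W (go to 16, an L position)
n=20: L (options 18(W), 17(W) are all W)
n=21: L (options 19(W), 18(W) are all W)
n=22: W (go to 20, an L position)
n=23: W (go to 21, an L position)
n=24: W (go to 21, an L position)
n=25: L (options 23(W), 22(W) are all W)
n=26: L (options 24(W), 23(W) are all W)
n=27: W (go to 25, an L position)
n=28: W (go to 26, an L position)
n=29: W (go to 26, an L position)
n=30: L (options 28(W), 27(W) are all W)
n=31: L (options 29(W), 28(W) are all W)
n=32: W (go to 30, an L position)
n=33: W (go to 31, an L position)
n=34: W (go to 31, an L position)
n=35: L (options 33(W), 32(W) are all W)
n=36: L (options 34(W), 33(W) are all W)
n=37: W (go to 35, an L position)
From 37, the L positions reachable in one move are: 35.

Remove 2, leaving 35.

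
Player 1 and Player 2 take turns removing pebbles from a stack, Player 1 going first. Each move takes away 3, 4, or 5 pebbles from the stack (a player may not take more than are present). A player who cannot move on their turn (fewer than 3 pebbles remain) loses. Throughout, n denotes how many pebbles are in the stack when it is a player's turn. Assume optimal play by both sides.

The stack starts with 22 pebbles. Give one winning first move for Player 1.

Remove 4, leaving 18.

Classify positions by backward induction: terminal positions (no move available) are L. From any other position, the mover wins iff some move reaches an L.
n=0: no move → L
n=1: no move → L
n=2: no move → L
n=3: reaches L-position 0 → W
n=4: reaches L-position 1 → W
n=5: reaches L-position 2 → W
n=6: reaches L-position 2 → W
n=7: reaches L-position 2 → W
n=8: only reaches 5(W), 4(W), 3(W), all W → L
n=9: only reaches 6(W), 5(W), 4(W), all W → L
n=10: only reaches 7(W), 6(W), 5(W), all W → L
n=11: reaches L-position 8 → W
n=12: reaches L-position 9 → W
n=13: reaches L-position 10 → W
n=14: reaches L-position 10 → W
n=15: reaches L-position 10 → W
n=16: only reaches 13(W), 12(W), 11(W), all W → L
n=17: only reaches 14(W), 13(W), 12(W), all W → L
n=18: only reaches 15(W), 14(W), 13(W), all W → L
n=19: reaches L-position 16 → W
n=20: reaches L-position 17 → W
n=21: reaches L-position 18 → W
n=22: reaches L-position 18 → W
From 22, the L positions reachable in one move are: 18, 17. Any move reaching one of these is winning.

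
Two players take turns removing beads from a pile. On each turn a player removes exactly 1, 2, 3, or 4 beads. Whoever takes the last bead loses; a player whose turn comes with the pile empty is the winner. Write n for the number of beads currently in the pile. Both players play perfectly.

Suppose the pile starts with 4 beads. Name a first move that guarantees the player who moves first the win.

Remove 3, leaving 1.

Work bottom-up. With no move the player to move wins. Otherwise the position is W if at least one move leads to an L position for the opponent, and L if every move leads to a W.
n=0: no move; the opponent has just taken the last bead and therefore loses → W
n=1: the only move is to 0(W), a W ⇒ L
n=2: can move to 1, which is L ⇒ W
n=3: can move to 1, which is L ⇒ W
n=4: can move to 1, which is L ⇒ W
From 4, the L positions reachable in one move are: 1.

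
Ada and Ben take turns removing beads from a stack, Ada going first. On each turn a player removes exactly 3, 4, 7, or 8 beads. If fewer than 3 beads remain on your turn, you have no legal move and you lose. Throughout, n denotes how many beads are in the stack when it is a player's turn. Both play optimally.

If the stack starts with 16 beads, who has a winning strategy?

Ada wins.

Positions with no move are L. A position that does have a move is losing for the player to move precisely when every available move leads to a winning position for the opponent. Fill in the labels:
n=0: no move → L
n=1: no move → L
n=2: no move → L
n=3: can move to 0, which is L ⇒ W
n=4: can move to 1, which is L ⇒ W
n=5: can move to 2, which is L ⇒ W
n=6: can move to 2, which is L ⇒ W
n=7: can move to 0, which is L ⇒ W
n=8: can move to 1, which is L ⇒ W
n=9: can move to 2, which is L ⇒ W
n=10: can move to 2, which is L ⇒ W
n=11: moves to 8(W), 7(W), 4(W), 3(W); every one is W ⇒ L
n=12: moves to 9(W), 8(W), 5(W), 4(W); every one is W ⇒ L
n=13: moves to 10(W), 9(W), 6(W), 5(W); every one is W ⇒ L
n=14: can move to 11, which is L ⇒ W
n=15: can move to 12, which is L ⇒ W
n=16: can move to 13, which is L ⇒ W
From 16 Ada can remove 3, leaving 13, reaching an L position.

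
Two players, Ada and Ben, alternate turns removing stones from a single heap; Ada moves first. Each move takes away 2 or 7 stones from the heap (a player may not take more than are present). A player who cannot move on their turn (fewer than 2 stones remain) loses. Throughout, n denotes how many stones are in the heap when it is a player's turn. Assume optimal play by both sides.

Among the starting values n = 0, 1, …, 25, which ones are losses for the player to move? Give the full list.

Classify positions by backward induction: terminal positions (no move available) are L. From any other position, the mover wins iff some move reaches an L.
n=0: no move → L
n=1: no move → L
n=2: can move to 0, which is L ⇒ W
n=3: can move to 1, which is L ⇒ W
n=4: the only move is to 2(W), a W ⇒ L
n=5: the only move is to 3(W), a W ⇒ L
n=6: can move to 4, which is L ⇒ W
n=7: can move to 5, which is L ⇒ W
n=8: can move to 1, which is L ⇒ W
n=9: moves to 7(W), 2(W); every one is W ⇒ L
n=10: moves to 8(W), 3(W); every one is W ⇒ L
n=11: can move to 9, which is L ⇒ W
n=12: can move to 10, which is L ⇒ W
n=13: moves to 11(W), 6(W); every one is W ⇒ L
n=14: moves to 12(W), 7(W); every one is W ⇒ L
n=15: can move to 13, which is L ⇒ W
n=16: can move to 14, which is L ⇒ W
n=17: can move to 10, which is L ⇒ W
n=18: moves to 16(W), 11(W); every one is W ⇒ L
n=19: moves to 17(W), 12(W); every one is W ⇒ L
n=20: can move to 18, which is L ⇒ W
n=21: can move to 19, which is L ⇒ W
n=22: moves to 20(W), 15(W); every one is W ⇒ L
n=23: moves to 21(W), 16(W); every one is W ⇒ L
n=24: can move to 22, which is L ⇒ W
n=25: can move to 23, which is L ⇒ W
The losing starting values of n are exactly the entries labelled L in this table (12 of them).

0, 1, 4, 5, 9, 10, 13, 14, 18, 19, 22, 23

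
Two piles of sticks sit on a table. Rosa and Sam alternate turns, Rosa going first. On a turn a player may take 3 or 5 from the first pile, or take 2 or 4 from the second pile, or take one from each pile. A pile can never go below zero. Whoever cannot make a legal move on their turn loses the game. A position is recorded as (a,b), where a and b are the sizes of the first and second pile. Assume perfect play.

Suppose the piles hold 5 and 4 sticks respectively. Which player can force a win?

Work bottom-up. With no move the player to move loses. Otherwise the position is W if at least one move leads to an L position for the opponent, and L if every move leads to a W.
No move ever increases a pile, so every position that can arise here has a ≤ 5 and b ≤ 4; it is enough to label the cells with 0 ≤ a ≤ 5 and 0 ≤ b ≤ 4.
Every move lowers a or b (never raises either), so fill the grid row by row in increasing a, and left to right within a row: each cell's successors are then already labelled.
      b=0  b=1  b=2  b=3  b=4
a=0:    L    L    W    W    W
a=1:    L    W    W    L    W
a=2:    L    W    W    L    W
a=3:    W    W    L    L    W
a=4:    W    L    L    W    W
a=5:    W    W    W    W    L
Cells with no legal move (terminal, hence L): (0,0), (0,1), (1,0), (2,0).
The remaining L cells, each justified by listing all of its moves:
(1,3): moves to (1,1)(W), (0,2)(W); every one is W ⇒ L
(2,3): moves to (2,1)(W), (1,2)(W); every one is W ⇒ L
(3,2): moves to (0,2)(W), (3,0)(W), (2,1)(W); every one is W ⇒ L
(3,3): moves to (0,3)(W), (3,1)(W), (2,2)(W); every one is W ⇒ L
(4,1): moves to (1,1)(W), (3,0)(W); every one is W ⇒ L
(4,2): moves to (1,2)(W), (4,0)(W), (3,1)(W); every one is W ⇒ L
(5,4): moves to (2,4)(W), (0,4)(W), (5,2)(W), (5,0)(W), (4,3)(W); every one is W ⇒ L
Every other cell has at least one move into one of the L cells above, so it is W.
Every move from (5,4) reaches a W position, so the mover loses.

Sam wins.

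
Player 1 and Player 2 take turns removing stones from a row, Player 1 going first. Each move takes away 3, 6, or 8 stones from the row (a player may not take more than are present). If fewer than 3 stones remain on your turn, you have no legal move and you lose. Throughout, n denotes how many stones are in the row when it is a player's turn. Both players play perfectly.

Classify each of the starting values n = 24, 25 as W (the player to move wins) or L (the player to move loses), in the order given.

Use the standard recursion: the mover loses at a terminal position; elsewhere, the mover wins exactly when some move hands the opponent an L position.
n=0: no move → L
n=1: no move → L
n=2: no move → L
n=3: →0(L), so W
n=4: →1(L), so W
n=5: →2(L), so W
n=6: →0(L), so W
n=7: →1(L), so W
n=8: →2(L), so W
n=9: →1(L), so W
n=10: →2(L), so W
n=11: →8(W), 5(W), 3(W) — all W, so L
n=12: →9(W), 6(W), 4(W) — all W, so L
n=13: →10(W), 7(W), 5(W) — all W, so L
n=14: →11(L), so W
n=15: →12(L), so W
n=16: →13(L), so W
n=17: →11(L), so W
n=18: →12(L), so W
n=19: →13(L), so W
n=20: →12(L), so W
n=21: →13(L), so W
n=22: →19(W), 16(W), 14(W) — all W, so L
n=23: →20(W), 17(W), 15(W) — all W, so L
n=24: →21(W), 18(W), 16(W) — all W, so L
n=25: →22(L), so W

24: L, 25: W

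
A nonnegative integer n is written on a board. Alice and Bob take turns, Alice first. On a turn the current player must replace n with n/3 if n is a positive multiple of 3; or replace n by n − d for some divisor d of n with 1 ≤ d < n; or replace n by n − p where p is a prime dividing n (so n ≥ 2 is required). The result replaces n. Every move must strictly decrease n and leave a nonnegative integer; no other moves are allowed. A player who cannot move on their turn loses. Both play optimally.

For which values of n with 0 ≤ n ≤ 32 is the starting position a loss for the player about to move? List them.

0, 1, 4, 9, 14, 20, 26, 32

Classify positions by backward induction: terminal positions (no move available) are L. From any other position, the mover wins iff some move reaches an L.
n=0: no move → L
n=1: no move → L
n=2: reaches L-position 0 → W
n=3: reaches L-position 0 → W
n=4: only reaches 2(W), 3(W), all W → L
n=5: reaches L-position 0 → W
n=6: reaches L-position 4 → W
n=7: reaches L-position 0 → W
n=8: reaches L-position 4 → W
n=9: only reaches 3(W), 6(W), 8(W), all W → L
n=10: reaches L-position 9 → W
n=11: reaches L-position 0 → W
n=12: reaches L-position 4 → W
n=13: reaches L-position 0 → W
n=14: only reaches 7(W), 12(W), 13(W), all W → L
n=15: reaches L-position 14 → W
n=16: reaches L-position 14 → W
n=17: reaches L-position 0 → W
n=18: reaches L-position 9 → W
n=19: reaches L-position 0 → W
n=20: only reaches 10(W), 15(W), 16(W), 18(W), 19(W), all W → L
n=21: reaches L-position 14 → W
n=22: reaches L-position 20 → W
n=23: reaches L-position 0 → W
n=24: reaches L-position 20 → W
n=25: reaches L-position 20 → W
n=26: only reaches 13(W), 24(W), 25(W), all W → L
n=27: reaches L-position 9 → W
n=28: reaches L-position 14 → W
n=29: reaches L-position 0 → W
n=30: reaches L-position 20 → W
n=31: reaches L-position 0 → W
n=32: only reaches 16(W), 24(W), 28(W), 30(W), 31(W), all W → L
Reading off the rows marked L gives the requested list; there are 8 such values of n.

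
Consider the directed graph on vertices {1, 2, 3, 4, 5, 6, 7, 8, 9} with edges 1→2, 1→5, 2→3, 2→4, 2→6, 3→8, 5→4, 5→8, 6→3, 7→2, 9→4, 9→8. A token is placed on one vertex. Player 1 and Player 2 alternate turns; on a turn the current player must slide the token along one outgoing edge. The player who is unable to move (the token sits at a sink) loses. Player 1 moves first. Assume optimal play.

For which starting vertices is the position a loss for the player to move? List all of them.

Classify positions by backward induction: terminal positions (no move available) are L. From any other position, the mover wins iff some move reaches an L.
Every edge goes from a vertex to one that appears earlier in the order 8, 4, 3, 9, 5, 6, 2, 7, 1, so processing vertices in that order labels each vertex after all of its successors.
8: no outgoing edge → L
4: no outgoing edge → L
3: W (go to 8, an L position)
9: W (go to 4, an L position)
5: W (go to 4, an L position)
6: L (sole option 3(W) is W)
2: W (go to 6, an L position)
7: L (sole option 2(W) is W)
1: L (options 2(W), 5(W) are all W)
Reading off the rows marked L gives the requested list; there are 5 such vertices.

1, 4, 6, 7, 8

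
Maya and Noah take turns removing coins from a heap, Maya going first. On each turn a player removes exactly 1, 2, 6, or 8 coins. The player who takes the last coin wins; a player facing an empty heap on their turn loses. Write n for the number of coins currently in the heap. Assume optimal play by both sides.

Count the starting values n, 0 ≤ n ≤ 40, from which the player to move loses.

12

Label each position W (a win for the player to move) or L (a loss). A position with no legal move is L; any other position is W exactly when some move reaches an L, and L when every move reaches a W.
n=0: no move → L
n=1: W (go to 0, an L position)
n=2: W (go to 0, an L position)
n=3: L (options 2(W), 1(W) are all W)
n=4: W (go to 3, an L position)
n=5: W (go to 3, an L position)
n=6: W (go to 0, an L position)
n=7: L (options 6(W), 5(W), 1(W) are all W)
n=8: W (go to 7, an L position)
n=9: W (go to 7, an L position)
n=10: L (options 9(W), 8(W), 4(W), 2(W) are all W)
n=11: W (go to 10, an L position)
n=12: W (go to 10, an L position)
n=13: W (go to 7, an L position)
n=14: L (options 13(W), 12(W), 8(W), 6(W) are all W)
n=15: W (go to 14, an L position)
n=16: W (go to 14, an L position)
n=17: L (options 16(W), 15(W), 11(W), 9(W) are all W)
n=18: W (go to 17, an L position)
n=19: W (go to 17, an L position)
n=20: W (go to 14, an L position)
n=21: L (options 20(W), 19(W), 15(W), 13(W) are all W)
n=22: W (go to 21, an L position)
n=23: W (go to 21, an L position)
n=24: L (options 23(W), 22(W), 18(W), 16(W) are all W)
n=25: W (go to 24, an L position)
n=26: W (go to 24, an L position)
n=27: W (go to 21, an L position)
n=28: L (options 27(W), 26(W), 22(W), 20(W) are all W)
n=29: W (go to 28, an L position)
n=30: W (go to 28, an L position)
n=31: L (options 30(W), 29(W), 25(W), 23(W) are all W)
n=32: W (go to 31, an L position)
n=33: W (go to 31, an L position)
n=34: W (go to 28, an L position)
n=35: L (options 34(W), 33(W), 29(W), 27(W) are all W)
n=36: W (go to 35, an L position)
n=37: W (go to 35, an L position)
n=38: L (options 37(W), 36(W), 32(W), 30(W) are all W)
n=39: W (go to 38, an L position)
n=40: W (go to 38, an L position)
L entries with 0 ≤ n ≤ 40: n = 0, 3, 7, 10, 14, 17, 21, 24, 28, 31, 35, 38; that makes 12.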